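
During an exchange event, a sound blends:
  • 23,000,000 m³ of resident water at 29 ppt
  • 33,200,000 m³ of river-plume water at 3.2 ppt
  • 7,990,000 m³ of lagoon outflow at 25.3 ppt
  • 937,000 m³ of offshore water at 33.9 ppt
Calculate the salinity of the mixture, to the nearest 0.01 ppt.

Salt balance:
salt = 23,000,000×29 + 33,200,000×3.2 + 7,990,000×25.3 + 937,000×33.9 = 667,000,000 + 106,240,000 + 202,147,000 + 31,764,300 = 1,007,151,300
volume = 23,000,000 + 33,200,000 + 7,990,000 + 937,000 = 65,127,000 m³
S = 1,007,151,300 / 65,127,000 = 15.4644 ppt

15.46 ppt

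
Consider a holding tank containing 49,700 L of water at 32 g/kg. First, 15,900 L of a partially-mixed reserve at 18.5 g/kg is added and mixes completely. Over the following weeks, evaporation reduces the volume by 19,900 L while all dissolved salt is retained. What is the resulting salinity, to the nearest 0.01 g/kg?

41.24 g/kg

After mixing: salt = 49,700×32 + 15,900×18.5 = 1,884,550; volume = 65,600 L
After evaporation: salt unchanged = 1,884,550; volume = 65,600 − 19,900 = 45,700 L
S = 1,884,550 / 45,700 = 41.2374 g/kg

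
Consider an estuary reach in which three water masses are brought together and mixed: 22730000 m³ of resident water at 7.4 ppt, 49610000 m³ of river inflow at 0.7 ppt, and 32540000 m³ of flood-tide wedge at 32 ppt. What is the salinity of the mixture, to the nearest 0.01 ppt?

11.86 ppt

By conservation of dissolved salt,
salt = 22,730,000×7.4 + 49,610,000×0.7 + 32,540,000×32 = 168,202,000 + 34,727,000 + 1,041,280,000 = 1,244,209,000
volume = 22,730,000 + 49,610,000 + 32,540,000 = 104,880,000 m³
S = 1,244,209,000 / 104,880,000 = 11.8632 ppt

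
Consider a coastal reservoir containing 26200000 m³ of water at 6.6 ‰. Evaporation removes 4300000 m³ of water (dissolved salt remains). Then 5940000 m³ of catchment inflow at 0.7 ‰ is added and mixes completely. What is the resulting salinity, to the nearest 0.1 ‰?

After evaporation: salt = 26,200,000×6.6 = 172,920,000; volume = 26,200,000 − 4,300,000 = 21,900,000 m³
After mixing: salt = 172,920,000 + 5,940,000×0.7 = 177,078,000; volume = 21,900,000 + 5,940,000 = 27,840,000 m³
S = 177,078,000 / 27,840,000 = 6.3606 ‰

6.4 ‰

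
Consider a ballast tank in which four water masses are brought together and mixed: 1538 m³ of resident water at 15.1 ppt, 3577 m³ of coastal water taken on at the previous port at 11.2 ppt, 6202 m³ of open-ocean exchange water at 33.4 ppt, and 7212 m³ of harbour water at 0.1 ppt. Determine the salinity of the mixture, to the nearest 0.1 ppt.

14.6 ppt

Salt balance:
salt = 1,538×15.1 + 3,577×11.2 + 6,202×33.4 + 7,212×0.1 = 23,223.8 + 40,062.4 + 207,146.8 + 721.2 = 271,154.2
volume = 1,538 + 3,577 + 6,202 + 7,212 = 18,529 m³
S = 271,154.2 / 18,529 = 14.634 ppt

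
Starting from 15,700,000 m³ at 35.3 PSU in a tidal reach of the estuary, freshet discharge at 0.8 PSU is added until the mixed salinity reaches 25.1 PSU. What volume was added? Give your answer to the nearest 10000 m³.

6590000 m³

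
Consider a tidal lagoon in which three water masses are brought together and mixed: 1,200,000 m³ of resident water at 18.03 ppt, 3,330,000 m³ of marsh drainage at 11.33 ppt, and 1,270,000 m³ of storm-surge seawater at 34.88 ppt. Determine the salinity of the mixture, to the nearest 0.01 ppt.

17.87 ppt

Salt balance:
salt = 1,200,000×18.03 + 3,330,000×11.33 + 1,270,000×34.88 = 21,636,000 + 37,728,900 + 44,297,600 = 103,662,500
volume = 1,200,000 + 3,330,000 + 1,270,000 = 5,800,000 m³
S = 103,662,500 / 5,800,000 = 17.8728 ppt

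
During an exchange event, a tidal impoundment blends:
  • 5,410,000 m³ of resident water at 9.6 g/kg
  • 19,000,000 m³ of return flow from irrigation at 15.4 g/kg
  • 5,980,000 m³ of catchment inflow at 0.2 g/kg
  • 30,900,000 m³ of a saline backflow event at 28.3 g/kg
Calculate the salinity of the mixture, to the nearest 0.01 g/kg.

19.91 g/kg

Conserving salt mass:
salt = 5,410,000×9.6 + 19,000,000×15.4 + 5,980,000×0.2 + 30,900,000×28.3 = 51,936,000 + 292,600,000 + 1,196,000 + 874,470,000 = 1,220,202,000
volume = 5,410,000 + 19,000,000 + 5,980,000 + 30,900,000 = 61,290,000 m³
S = 1,220,202,000 / 61,290,000 = 19.9087 g/kg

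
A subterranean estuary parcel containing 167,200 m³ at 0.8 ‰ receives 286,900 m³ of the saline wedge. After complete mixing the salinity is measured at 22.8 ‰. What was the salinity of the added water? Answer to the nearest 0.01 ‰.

35.62 ‰

Salt balance: 167,200×0.8 + 286,900×S = 454,100×22.8
133,760 + 286,900·S = 10,353,480
S = (10,353,480 − 133,760) / 286,900 = 35.6212 ‰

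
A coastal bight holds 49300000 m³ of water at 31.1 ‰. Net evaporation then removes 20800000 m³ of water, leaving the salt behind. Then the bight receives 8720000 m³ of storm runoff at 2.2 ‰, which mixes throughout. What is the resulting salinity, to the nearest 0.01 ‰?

41.71 ‰

After evaporation: salt = 49,300,000×31.1 = 1,533,230,000; volume = 49,300,000 − 20,800,000 = 28,500,000 m³
After mixing: salt = 1,533,230,000 + 8,720,000×2.2 = 1,552,414,000; volume = 28,500,000 + 8,720,000 = 37,220,000 m³
S = 1,552,414,000 / 37,220,000 = 41.7091 ‰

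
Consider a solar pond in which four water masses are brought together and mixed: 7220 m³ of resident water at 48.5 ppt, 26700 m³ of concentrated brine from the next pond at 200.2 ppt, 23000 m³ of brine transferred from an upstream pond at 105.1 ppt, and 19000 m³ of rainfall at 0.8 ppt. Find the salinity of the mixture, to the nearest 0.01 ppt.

107.06 ppt

Weighted by volume,
salt = 7,220×48.5 + 26,700×200.2 + 23,000×105.1 + 19,000×0.8 = 350,170 + 5,345,340 + 2,417,300 + 15,200 = 8,128,010
volume = 7,220 + 26,700 + 23,000 + 19,000 = 75,920 m³
S = 8,128,010 / 75,920 = 107.0602 ppt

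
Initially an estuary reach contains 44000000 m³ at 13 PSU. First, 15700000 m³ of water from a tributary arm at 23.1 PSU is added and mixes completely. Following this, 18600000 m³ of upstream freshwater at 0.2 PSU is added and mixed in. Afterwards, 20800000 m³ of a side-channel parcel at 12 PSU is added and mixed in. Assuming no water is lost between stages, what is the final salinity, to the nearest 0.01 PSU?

11.99 PSU

By conservation of dissolved salt,
Initial salt = 44,000,000×13 = 572,000,000
After stage 1: salt = 572,000,000 + 15,700,000×23.1 = 934,670,000; volume = 59,700,000 m³; S = 15.656 PSU
After stage 2: salt = 934,670,000 + 18,600,000×0.2 = 938,390,000; volume = 78,300,000 m³; S = 11.985 PSU
After stage 3: salt = 938,390,000 + 20,800,000×12 = 1,187,990,000; volume = 99,100,000 m³
S = 1,187,990,000 / 99,100,000 = 11.9878 PSU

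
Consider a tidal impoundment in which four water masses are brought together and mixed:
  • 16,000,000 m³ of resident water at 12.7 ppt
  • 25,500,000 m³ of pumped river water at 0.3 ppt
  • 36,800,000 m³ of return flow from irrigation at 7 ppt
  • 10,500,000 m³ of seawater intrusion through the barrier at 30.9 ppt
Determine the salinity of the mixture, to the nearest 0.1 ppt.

Total salt / total volume:
salt = 16,000,000×12.7 + 25,500,000×0.3 + 36,800,000×7 + 10,500,000×30.9 = 203,200,000 + 7,650,000 + 257,600,000 + 324,450,000 = 792,900,000
volume = 16,000,000 + 25,500,000 + 36,800,000 + 10,500,000 = 88,800,000 m³
S = 792,900,000 / 88,800,000 = 8.929 ppt

8.9 ppt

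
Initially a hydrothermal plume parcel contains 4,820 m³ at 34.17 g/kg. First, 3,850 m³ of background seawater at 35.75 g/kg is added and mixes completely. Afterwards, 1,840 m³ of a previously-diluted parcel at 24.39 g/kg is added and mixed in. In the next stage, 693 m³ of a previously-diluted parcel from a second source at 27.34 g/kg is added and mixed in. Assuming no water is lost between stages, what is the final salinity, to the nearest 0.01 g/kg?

32.68 g/kg

Total salt / total volume:
Initial salt = 4,820×34.17 = 164,699.4
After stage 1: salt = 164,699.4 + 3,850×35.75 = 302,336.9; volume = 8,670 m³; S = 34.872 g/kg
After stage 2: salt = 302,336.9 + 1,840×24.39 = 347,214.5; volume = 10,510 m³; S = 33.037 g/kg
After stage 3: salt = 347,214.5 + 693×27.34 = 366,161.12; volume = 11,203 m³
S = 366,161.12 / 11,203 = 32.6842 g/kg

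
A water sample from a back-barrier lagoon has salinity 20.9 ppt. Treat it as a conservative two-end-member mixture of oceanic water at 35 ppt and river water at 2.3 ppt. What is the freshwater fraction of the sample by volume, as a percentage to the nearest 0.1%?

Let f be the freshwater fraction. Salt balance per unit volume:
f×2.3 + (1−f)×35 = 20.9
f = (35 − 20.9) / (35 − 2.3) = 14.1/32.7 = 0.4312

43.1%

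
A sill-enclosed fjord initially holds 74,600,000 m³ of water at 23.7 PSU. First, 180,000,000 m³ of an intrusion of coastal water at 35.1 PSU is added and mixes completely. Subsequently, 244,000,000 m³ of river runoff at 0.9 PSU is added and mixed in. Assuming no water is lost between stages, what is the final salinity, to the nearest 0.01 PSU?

16.66 PSU

Total salt / total volume:
Initial salt = 74,600,000×23.7 = 1,768,020,000
After stage 1: salt = 1,768,020,000 + 180,000,000×35.1 = 8,086,020,000; volume = 254,600,000 m³; S = 31.76 PSU
After stage 2: salt = 8,086,020,000 + 244,000,000×0.9 = 8,305,620,000; volume = 498,600,000 m³
S = 8,305,620,000 / 498,600,000 = 16.6579 PSU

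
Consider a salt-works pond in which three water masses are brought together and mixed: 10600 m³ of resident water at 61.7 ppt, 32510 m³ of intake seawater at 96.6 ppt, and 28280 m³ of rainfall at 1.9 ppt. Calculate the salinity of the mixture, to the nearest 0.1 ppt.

53.9 ppt

Salt balance:
salt = 10,600×61.7 + 32,510×96.6 + 28,280×1.9 = 654,020 + 3,140,466 + 53,732 = 3,848,218
volume = 10,600 + 32,510 + 28,280 = 71,390 m³
S = 3,848,218 / 71,390 = 53.904 ppt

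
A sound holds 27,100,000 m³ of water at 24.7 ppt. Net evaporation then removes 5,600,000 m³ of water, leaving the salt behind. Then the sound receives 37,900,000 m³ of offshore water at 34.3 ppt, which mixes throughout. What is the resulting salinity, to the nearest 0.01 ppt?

After evaporation: salt = 27,100,000×24.7 = 669,370,000; volume = 27,100,000 − 5,600,000 = 21,500,000 m³
After mixing: salt = 669,370,000 + 37,900,000×34.3 = 1,969,340,000; volume = 21,500,000 + 37,900,000 = 59,400,000 m³
S = 1,969,340,000 / 59,400,000 = 33.1539 ppt

33.15 ppt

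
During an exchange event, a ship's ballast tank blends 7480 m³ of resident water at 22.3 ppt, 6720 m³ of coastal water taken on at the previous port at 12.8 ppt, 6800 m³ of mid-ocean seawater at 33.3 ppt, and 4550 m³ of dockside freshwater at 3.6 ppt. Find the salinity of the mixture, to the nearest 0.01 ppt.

19.40 ppt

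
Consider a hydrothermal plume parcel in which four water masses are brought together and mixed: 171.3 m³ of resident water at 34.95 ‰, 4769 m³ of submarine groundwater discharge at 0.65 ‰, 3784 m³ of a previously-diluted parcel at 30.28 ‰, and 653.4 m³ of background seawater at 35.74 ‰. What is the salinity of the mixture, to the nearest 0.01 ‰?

15.68 ‰

Mass of salt is conserved:
salt = 171.3×34.95 + 4,769×0.65 + 3,784×30.28 + 653.4×35.74 = 5,986.935 + 3,099.85 + 114,579.52 + 23,352.516 = 147,018.821
volume = 171.3 + 4,769 + 3,784 + 653.4 = 9,377.7 m³
S = 147,018.821 / 9,377.7 = 15.6775 ‰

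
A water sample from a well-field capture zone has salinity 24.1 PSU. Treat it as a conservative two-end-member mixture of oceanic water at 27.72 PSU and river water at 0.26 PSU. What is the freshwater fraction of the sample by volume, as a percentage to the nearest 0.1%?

Let f be the freshwater fraction. Salt balance per unit volume:
f×0.26 + (1−f)×27.72 = 24.1
f = (27.72 − 24.1) / (27.72 − 0.26) = 3.62/27.46 = 0.1318

13.2%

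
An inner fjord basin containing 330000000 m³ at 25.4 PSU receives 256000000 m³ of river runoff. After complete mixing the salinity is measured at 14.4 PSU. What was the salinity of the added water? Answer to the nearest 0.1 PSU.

0.2 PSU

Salt balance: 330,000,000×25.4 + 256,000,000×S = 586,000,000×14.4
8,382,000,000 + 256,000,000·S = 8,438,400,000
S = (8,438,400,000 − 8,382,000,000) / 256,000,000 = 0.2203 PSU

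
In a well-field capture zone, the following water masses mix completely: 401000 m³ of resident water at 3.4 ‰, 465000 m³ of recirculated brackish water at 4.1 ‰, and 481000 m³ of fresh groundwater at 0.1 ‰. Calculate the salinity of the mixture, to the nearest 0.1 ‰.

Salt balance:
salt = 401,000×3.4 + 465,000×4.1 + 481,000×0.1 = 1,363,400 + 1,906,500 + 48,100 = 3,318,000
volume = 401,000 + 465,000 + 481,000 = 1,347,000 m³
S = 3,318,000 / 1,347,000 = 2.463 ‰

2.5 ‰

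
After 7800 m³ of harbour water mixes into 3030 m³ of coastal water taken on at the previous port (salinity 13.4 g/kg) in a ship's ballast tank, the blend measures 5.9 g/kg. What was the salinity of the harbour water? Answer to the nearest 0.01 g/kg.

2.99 g/kg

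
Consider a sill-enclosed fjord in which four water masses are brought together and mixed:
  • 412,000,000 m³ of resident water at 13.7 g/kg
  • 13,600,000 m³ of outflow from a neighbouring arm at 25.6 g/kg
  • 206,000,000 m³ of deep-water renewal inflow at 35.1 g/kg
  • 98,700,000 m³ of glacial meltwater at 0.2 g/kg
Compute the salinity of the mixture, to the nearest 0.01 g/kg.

Total salt / total volume:
salt = 412,000,000×13.7 + 13,600,000×25.6 + 206,000,000×35.1 + 98,700,000×0.2 = 5,644,400,000 + 348,160,000 + 7,230,600,000 + 19,740,000 = 13,242,900,000
volume = 412,000,000 + 13,600,000 + 206,000,000 + 98,700,000 = 730,300,000 m³
S = 13,242,900,000 / 730,300,000 = 18.1335 g/kg

18.13 g/kg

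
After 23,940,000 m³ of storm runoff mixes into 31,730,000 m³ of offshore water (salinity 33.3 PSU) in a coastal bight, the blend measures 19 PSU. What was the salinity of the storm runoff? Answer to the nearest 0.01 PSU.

0.05 PSU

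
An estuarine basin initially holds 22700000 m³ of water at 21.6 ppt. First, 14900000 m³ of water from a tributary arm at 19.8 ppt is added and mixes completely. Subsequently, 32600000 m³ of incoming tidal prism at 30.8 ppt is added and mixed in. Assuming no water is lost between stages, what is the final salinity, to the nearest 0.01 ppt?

25.49 ppt

Salt balance:
Initial salt = 22,700,000×21.6 = 490,320,000
After stage 1: salt = 490,320,000 + 14,900,000×19.8 = 785,340,000; volume = 37,600,000 m³; S = 20.887 ppt
After stage 2: salt = 785,340,000 + 32,600,000×30.8 = 1,789,420,000; volume = 70,200,000 m³
S = 1,789,420,000 / 70,200,000 = 25.4903 ppt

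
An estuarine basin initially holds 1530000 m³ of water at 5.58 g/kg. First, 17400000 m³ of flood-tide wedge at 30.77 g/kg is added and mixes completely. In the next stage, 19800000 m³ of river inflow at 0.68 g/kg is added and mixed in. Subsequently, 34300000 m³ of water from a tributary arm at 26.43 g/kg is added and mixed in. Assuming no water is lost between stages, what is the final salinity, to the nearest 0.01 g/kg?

20.05 g/kg

Total salt / total volume:
Initial salt = 1,530,000×5.58 = 8,537,400
After stage 1: salt = 8,537,400 + 17,400,000×30.77 = 543,935,400; volume = 18,930,000 m³; S = 28.734 g/kg
After stage 2: salt = 543,935,400 + 19,800,000×0.68 = 557,399,400; volume = 38,730,000 m³; S = 14.392 g/kg
After stage 3: salt = 557,399,400 + 34,300,000×26.43 = 1,463,948,400; volume = 73,030,000 m³
S = 1,463,948,400 / 73,030,000 = 20.0458 g/kg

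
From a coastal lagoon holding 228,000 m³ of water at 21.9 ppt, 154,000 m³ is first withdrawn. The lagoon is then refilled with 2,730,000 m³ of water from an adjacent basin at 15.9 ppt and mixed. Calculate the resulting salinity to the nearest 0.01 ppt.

16.06 ppt

Remaining after removal: 74,000 m³ at 21.9 ppt (salt = 1,620,600)
After addition: salt = 1,620,600 + 2,730,000×15.9 = 45,027,600; volume = 2,804,000 m³
S = 45,027,600 / 2,804,000 = 16.0583 ppt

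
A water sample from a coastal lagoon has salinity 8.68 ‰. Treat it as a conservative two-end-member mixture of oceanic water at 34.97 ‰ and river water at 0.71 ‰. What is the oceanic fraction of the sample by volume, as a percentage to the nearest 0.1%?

23.3%

Let g be the oceanic fraction. Salt balance per unit volume:
g×34.97 + (1−g)×0.71 = 8.68
g = (8.68 − 0.71) / (34.97 − 0.71) = 7.97/34.26 = 0.2326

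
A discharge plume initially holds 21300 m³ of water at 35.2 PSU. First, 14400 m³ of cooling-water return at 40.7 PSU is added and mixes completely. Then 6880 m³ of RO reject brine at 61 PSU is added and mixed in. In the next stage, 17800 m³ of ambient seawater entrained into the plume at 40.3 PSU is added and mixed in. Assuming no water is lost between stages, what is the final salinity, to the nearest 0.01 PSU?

40.95 PSU

Conserving salt mass:
Initial salt = 21,300×35.2 = 749,760
After stage 1: salt = 749,760 + 14,400×40.7 = 1,335,840; volume = 35,700 m³; S = 37.418 PSU
After stage 2: salt = 1,335,840 + 6,880×61 = 1,755,520; volume = 42,580 m³; S = 41.229 PSU
After stage 3: salt = 1,755,520 + 17,800×40.3 = 2,472,860; volume = 60,380 m³
S = 2,472,860 / 60,380 = 40.955 PSU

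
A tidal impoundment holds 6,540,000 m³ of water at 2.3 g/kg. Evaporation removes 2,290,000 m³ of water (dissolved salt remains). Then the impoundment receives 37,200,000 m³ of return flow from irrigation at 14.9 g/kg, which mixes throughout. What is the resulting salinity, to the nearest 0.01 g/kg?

After evaporation: salt = 6,540,000×2.3 = 15,042,000; volume = 6,540,000 − 2,290,000 = 4,250,000 m³
After mixing: salt = 15,042,000 + 37,200,000×14.9 = 569,322,000; volume = 4,250,000 + 37,200,000 = 41,450,000 m³
S = 569,322,000 / 41,450,000 = 13.7352 g/kg

13.74 g/kg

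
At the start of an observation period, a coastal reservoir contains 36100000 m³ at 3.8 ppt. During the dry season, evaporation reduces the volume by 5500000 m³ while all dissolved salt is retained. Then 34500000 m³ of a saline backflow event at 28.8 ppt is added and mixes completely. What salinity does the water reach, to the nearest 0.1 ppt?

After evaporation: salt = 36,100,000×3.8 = 137,180,000; volume = 36,100,000 − 5,500,000 = 30,600,000 m³
After mixing: salt = 137,180,000 + 34,500,000×28.8 = 1,130,780,000; volume = 30,600,000 + 34,500,000 = 65,100,000 m³
S = 1,130,780,000 / 65,100,000 = 17.3699 ppt

17.4 ppt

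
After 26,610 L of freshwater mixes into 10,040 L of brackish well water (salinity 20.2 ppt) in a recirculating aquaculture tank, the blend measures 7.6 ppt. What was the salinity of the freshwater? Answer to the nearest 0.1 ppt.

2.8 ppt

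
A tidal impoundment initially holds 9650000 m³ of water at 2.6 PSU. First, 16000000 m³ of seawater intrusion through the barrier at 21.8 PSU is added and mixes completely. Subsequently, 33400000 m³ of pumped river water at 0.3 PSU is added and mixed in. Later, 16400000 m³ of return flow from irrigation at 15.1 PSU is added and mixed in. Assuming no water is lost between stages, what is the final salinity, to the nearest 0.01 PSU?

Weighted by volume,
Initial salt = 9,650,000×2.6 = 25,090,000
After stage 1: salt = 25,090,000 + 16,000,000×21.8 = 373,890,000; volume = 25,650,000 m³; S = 14.577 PSU
After stage 2: salt = 373,890,000 + 33,400,000×0.3 = 383,910,000; volume = 59,050,000 m³; S = 6.501 PSU
After stage 3: salt = 383,910,000 + 16,400,000×15.1 = 631,550,000; volume = 75,450,000 m³
S = 631,550,000 / 75,450,000 = 8.3704 PSU

8.37 PSU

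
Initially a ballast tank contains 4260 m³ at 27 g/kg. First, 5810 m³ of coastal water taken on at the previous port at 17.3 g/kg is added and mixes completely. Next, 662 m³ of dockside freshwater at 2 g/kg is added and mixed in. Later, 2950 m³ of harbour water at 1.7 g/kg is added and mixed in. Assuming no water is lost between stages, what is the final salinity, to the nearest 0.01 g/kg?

Total salt / total volume:
Initial salt = 4,260×27 = 115,020
After stage 1: salt = 115,020 + 5,810×17.3 = 215,533; volume = 10,070 m³; S = 21.403 g/kg
After stage 2: salt = 215,533 + 662×2 = 216,857; volume = 10,732 m³; S = 20.207 g/kg
After stage 3: salt = 216,857 + 2,950×1.7 = 221,872; volume = 13,682 m³
S = 221,872 / 13,682 = 16.2163 g/kg

16.22 g/kg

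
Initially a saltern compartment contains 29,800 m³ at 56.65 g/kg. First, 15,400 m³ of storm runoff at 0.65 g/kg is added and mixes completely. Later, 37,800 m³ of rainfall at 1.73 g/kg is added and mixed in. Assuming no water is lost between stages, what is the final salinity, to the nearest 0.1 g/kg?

21.2 g/kg

Weighted by volume,
Initial salt = 29,800×56.65 = 1,688,170
After stage 1: salt = 1,688,170 + 15,400×0.65 = 1,698,180; volume = 45,200 m³; S = 37.57 g/kg
After stage 2: salt = 1,698,180 + 37,800×1.73 = 1,763,574; volume = 83,000 m³
S = 1,763,574 / 83,000 = 21.2479 g/kg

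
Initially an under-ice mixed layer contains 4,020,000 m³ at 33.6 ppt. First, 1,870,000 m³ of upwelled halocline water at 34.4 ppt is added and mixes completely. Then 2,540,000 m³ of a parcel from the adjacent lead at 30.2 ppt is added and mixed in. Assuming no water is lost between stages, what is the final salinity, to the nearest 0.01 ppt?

32.75 ppt

Total salt / total volume:
Initial salt = 4,020,000×33.6 = 135,072,000
After stage 1: salt = 135,072,000 + 1,870,000×34.4 = 199,400,000; volume = 5,890,000 m³; S = 33.854 ppt
After stage 2: salt = 199,400,000 + 2,540,000×30.2 = 276,108,000; volume = 8,430,000 m³
S = 276,108,000 / 8,430,000 = 32.753 ppt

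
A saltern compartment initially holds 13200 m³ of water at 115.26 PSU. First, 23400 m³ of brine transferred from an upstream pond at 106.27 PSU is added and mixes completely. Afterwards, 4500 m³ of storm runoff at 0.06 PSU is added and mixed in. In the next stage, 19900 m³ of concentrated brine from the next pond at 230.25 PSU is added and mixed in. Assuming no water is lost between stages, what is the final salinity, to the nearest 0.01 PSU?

140.83 PSU

Weighted by volume,
Initial salt = 13,200×115.26 = 1,521,432
After stage 1: salt = 1,521,432 + 23,400×106.27 = 4,008,150; volume = 36,600 m³; S = 109.512 PSU
After stage 2: salt = 4,008,150 + 4,500×0.06 = 4,008,420; volume = 41,100 m³; S = 97.528 PSU
After stage 3: salt = 4,008,420 + 19,900×230.25 = 8,590,395; volume = 61,000 m³
S = 8,590,395 / 61,000 = 140.8261 PSU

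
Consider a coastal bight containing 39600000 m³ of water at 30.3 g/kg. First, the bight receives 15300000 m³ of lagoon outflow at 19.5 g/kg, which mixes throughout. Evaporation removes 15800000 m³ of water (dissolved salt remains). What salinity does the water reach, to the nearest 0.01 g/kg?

38.32 g/kg

After mixing: salt = 39,600,000×30.3 + 15,300,000×19.5 = 1,498,230,000; volume = 54,900,000 m³
After evaporation: salt unchanged = 1,498,230,000; volume = 54,900,000 − 15,800,000 = 39,100,000 m³
S = 1,498,230,000 / 39,100,000 = 38.3179 g/kg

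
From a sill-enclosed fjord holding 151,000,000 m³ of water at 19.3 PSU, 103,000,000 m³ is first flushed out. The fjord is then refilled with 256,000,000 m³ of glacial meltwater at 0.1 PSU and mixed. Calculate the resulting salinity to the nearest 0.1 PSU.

3.1 PSU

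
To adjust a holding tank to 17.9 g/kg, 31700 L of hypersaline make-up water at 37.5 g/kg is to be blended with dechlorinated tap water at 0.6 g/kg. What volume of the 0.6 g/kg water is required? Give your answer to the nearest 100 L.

35900 L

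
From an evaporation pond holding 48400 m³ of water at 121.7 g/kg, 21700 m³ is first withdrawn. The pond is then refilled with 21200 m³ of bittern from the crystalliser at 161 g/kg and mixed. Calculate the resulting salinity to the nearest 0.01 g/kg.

Remaining after removal: 26,700 m³ at 121.7 g/kg (salt = 3,249,390)
After addition: salt = 3,249,390 + 21,200×161 = 6,662,590; volume = 47,900 m³
S = 6,662,590 / 47,900 = 139.0937 g/kg

139.09 g/kg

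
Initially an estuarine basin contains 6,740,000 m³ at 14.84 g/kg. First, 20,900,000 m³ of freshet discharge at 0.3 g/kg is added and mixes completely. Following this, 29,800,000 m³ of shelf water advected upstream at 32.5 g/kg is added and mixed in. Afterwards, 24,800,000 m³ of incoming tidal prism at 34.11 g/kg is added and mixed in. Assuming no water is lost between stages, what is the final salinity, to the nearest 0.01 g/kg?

23.36 g/kg

Weighted by volume,
Initial salt = 6,740,000×14.84 = 100,021,600
After stage 1: salt = 100,021,600 + 20,900,000×0.3 = 106,291,600; volume = 27,640,000 m³; S = 3.846 g/kg
After stage 2: salt = 106,291,600 + 29,800,000×32.5 = 1,074,791,600; volume = 57,440,000 m³; S = 18.712 g/kg
After stage 3: salt = 1,074,791,600 + 24,800,000×34.11 = 1,920,719,600; volume = 82,240,000 m³
S = 1,920,719,600 / 82,240,000 = 23.3551 g/kg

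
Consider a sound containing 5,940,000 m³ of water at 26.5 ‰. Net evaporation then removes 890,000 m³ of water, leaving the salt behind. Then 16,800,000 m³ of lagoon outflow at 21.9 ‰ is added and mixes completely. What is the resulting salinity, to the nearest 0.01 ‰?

24.04 ‰

After evaporation: salt = 5,940,000×26.5 = 157,410,000; volume = 5,940,000 − 890,000 = 5,050,000 m³
After mixing: salt = 157,410,000 + 16,800,000×21.9 = 525,330,000; volume = 5,050,000 + 16,800,000 = 21,850,000 m³
S = 525,330,000 / 21,850,000 = 24.0426 ‰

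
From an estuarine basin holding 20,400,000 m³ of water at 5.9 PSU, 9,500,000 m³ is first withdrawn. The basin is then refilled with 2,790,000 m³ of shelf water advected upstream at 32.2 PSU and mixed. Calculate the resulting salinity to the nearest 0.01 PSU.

11.26 PSU

Remaining after removal: 10,900,000 m³ at 5.9 PSU (salt = 64,310,000)
After addition: salt = 64,310,000 + 2,790,000×32.2 = 154,148,000; volume = 13,690,000 m³
S = 154,148,000 / 13,690,000 = 11.2599 PSU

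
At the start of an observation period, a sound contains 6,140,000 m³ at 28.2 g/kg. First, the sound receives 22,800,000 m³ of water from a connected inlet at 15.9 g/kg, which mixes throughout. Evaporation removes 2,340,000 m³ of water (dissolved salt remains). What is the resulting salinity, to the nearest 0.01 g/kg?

20.14 g/kg

After mixing: salt = 6,140,000×28.2 + 22,800,000×15.9 = 535,668,000; volume = 28,940,000 m³
After evaporation: salt unchanged = 535,668,000; volume = 28,940,000 − 2,340,000 = 26,600,000 m³
S = 535,668,000 / 26,600,000 = 20.1379 g/kg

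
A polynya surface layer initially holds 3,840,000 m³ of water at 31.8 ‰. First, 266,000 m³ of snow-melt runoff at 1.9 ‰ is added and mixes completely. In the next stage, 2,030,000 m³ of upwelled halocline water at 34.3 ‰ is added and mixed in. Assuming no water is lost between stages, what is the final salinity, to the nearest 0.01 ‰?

Conserving salt mass:
Initial salt = 3,840,000×31.8 = 122,112,000
After stage 1: salt = 122,112,000 + 266,000×1.9 = 122,617,400; volume = 4,106,000 m³; S = 29.863 ‰
After stage 2: salt = 122,617,400 + 2,030,000×34.3 = 192,246,400; volume = 6,136,000 m³
S = 192,246,400 / 6,136,000 = 31.3309 ‰

31.33 ‰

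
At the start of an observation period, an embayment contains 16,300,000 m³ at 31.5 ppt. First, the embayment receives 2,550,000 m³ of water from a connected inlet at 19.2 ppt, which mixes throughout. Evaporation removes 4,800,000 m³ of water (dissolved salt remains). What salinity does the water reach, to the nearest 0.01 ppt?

After mixing: salt = 16,300,000×31.5 + 2,550,000×19.2 = 562,410,000; volume = 18,850,000 m³
After evaporation: salt unchanged = 562,410,000; volume = 18,850,000 − 4,800,000 = 14,050,000 m³
S = 562,410,000 / 14,050,000 = 40.0292 ppt

40.03 ppt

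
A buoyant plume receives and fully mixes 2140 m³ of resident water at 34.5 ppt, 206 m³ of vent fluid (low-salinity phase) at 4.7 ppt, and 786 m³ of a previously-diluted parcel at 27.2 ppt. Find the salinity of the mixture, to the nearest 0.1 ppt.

Mass of salt is conserved:
salt = 2,140×34.5 + 206×4.7 + 786×27.2 = 73,830 + 968.2 + 21,379.2 = 96,177.4
volume = 2,140 + 206 + 786 = 3,132 m³
S = 96,177.4 / 3,132 = 30.708 ppt

30.7 ppt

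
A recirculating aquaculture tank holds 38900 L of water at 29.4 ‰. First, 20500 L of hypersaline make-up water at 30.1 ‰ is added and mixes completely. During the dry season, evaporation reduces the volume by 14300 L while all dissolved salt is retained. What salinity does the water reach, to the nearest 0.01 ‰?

39.04 ‰

After mixing: salt = 38,900×29.4 + 20,500×30.1 = 1,760,710; volume = 59,400 L
After evaporation: salt unchanged = 1,760,710; volume = 59,400 − 14,300 = 45,100 L
S = 1,760,710 / 45,100 = 39.0401 ‰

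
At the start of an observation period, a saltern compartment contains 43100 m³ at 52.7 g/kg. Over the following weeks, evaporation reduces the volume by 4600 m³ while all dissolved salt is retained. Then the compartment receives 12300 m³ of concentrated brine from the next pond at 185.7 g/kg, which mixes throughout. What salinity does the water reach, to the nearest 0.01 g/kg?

After evaporation: salt = 43,100×52.7 = 2,271,370; volume = 43,100 − 4,600 = 38,500 m³
After mixing: salt = 2,271,370 + 12,300×185.7 = 4,555,480; volume = 38,500 + 12,300 = 50,800 m³
S = 4,555,480 / 50,800 = 89.6748 g/kg

89.67 g/kg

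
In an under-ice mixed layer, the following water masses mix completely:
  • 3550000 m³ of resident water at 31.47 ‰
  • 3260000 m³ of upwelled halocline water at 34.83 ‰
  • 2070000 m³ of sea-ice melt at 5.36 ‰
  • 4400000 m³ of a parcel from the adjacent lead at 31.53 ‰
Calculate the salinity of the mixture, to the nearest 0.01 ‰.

Conserving salt mass:
salt = 3,550,000×31.47 + 3,260,000×34.83 + 2,070,000×5.36 + 4,400,000×31.53 = 111,718,500 + 113,545,800 + 11,095,200 + 138,732,000 = 375,091,500
volume = 3,550,000 + 3,260,000 + 2,070,000 + 4,400,000 = 13,280,000 m³
S = 375,091,500 / 13,280,000 = 28.2448 ‰

28.24 ‰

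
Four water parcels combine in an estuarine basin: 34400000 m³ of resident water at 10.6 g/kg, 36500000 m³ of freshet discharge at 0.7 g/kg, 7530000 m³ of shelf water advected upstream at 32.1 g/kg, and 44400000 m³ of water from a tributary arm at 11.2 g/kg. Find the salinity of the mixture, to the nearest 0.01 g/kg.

9.19 g/kg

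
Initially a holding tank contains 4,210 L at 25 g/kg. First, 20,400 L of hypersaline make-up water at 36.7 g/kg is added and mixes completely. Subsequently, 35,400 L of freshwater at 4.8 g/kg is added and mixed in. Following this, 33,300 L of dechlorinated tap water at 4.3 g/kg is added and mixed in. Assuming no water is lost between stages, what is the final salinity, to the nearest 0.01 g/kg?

12.51 g/kg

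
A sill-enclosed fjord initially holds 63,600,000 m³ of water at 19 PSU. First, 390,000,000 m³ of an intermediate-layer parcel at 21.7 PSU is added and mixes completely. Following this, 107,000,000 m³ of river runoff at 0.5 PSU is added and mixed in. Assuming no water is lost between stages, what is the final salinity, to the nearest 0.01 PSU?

By conservation of dissolved salt,
Initial salt = 63,600,000×19 = 1,208,400,000
After stage 1: salt = 1,208,400,000 + 390,000,000×21.7 = 9,671,400,000; volume = 453,600,000 m³; S = 21.321 PSU
After stage 2: salt = 9,671,400,000 + 107,000,000×0.5 = 9,724,900,000; volume = 560,600,000 m³
S = 9,724,900,000 / 560,600,000 = 17.3473 PSU

17.35 PSU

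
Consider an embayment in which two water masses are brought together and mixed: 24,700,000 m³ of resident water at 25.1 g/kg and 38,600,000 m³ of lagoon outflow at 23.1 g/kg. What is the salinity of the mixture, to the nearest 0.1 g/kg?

23.9 g/kg

Salt balance:
salt = 24,700,000×25.1 + 38,600,000×23.1 = 619,970,000 + 891,660,000 = 1,511,630,000
volume = 24,700,000 + 38,600,000 = 63,300,000 m³
S = 1,511,630,000 / 63,300,000 = 23.88 g/kg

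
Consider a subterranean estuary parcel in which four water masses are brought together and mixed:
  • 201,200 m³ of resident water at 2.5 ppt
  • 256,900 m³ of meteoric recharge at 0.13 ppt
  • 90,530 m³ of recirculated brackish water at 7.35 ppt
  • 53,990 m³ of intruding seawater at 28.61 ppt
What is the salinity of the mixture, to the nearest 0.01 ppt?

4.56 ppt

Weighted by volume,
salt = 201,200×2.5 + 256,900×0.13 + 90,530×7.35 + 53,990×28.61 = 503,000 + 33,397 + 665,395.5 + 1,544,653.9 = 2,746,446.4
volume = 201,200 + 256,900 + 90,530 + 53,990 = 602,620 m³
S = 2,746,446.4 / 602,620 = 4.5575 ppt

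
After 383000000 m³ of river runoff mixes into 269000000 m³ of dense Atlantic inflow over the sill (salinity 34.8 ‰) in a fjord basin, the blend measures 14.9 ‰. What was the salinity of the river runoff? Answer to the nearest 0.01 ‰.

0.92 ‰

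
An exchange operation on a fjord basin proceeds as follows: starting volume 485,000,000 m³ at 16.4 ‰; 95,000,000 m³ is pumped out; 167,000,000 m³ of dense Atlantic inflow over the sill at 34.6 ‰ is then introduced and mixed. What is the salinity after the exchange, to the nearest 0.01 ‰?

Remaining after removal: 390,000,000 m³ at 16.4 ‰ (salt = 6,396,000,000)
After addition: salt = 6,396,000,000 + 167,000,000×34.6 = 12,174,200,000; volume = 557,000,000 m³
S = 12,174,200,000 / 557,000,000 = 21.8567 ‰

21.86 ‰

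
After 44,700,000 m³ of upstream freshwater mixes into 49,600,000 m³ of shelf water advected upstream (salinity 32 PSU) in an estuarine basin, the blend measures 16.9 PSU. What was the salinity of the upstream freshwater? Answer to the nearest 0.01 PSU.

Salt balance: 49,600,000×32 + 44,700,000×S = 94,300,000×16.9
1,587,200,000 + 44,700,000·S = 1,593,670,000
S = (1,593,670,000 − 1,587,200,000) / 44,700,000 = 0.1447 PSU

0.14 PSU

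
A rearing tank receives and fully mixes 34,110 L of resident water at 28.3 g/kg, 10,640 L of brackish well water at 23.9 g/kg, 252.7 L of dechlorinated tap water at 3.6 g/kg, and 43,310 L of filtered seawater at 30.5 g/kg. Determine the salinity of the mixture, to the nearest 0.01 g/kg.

Conserving salt mass:
salt = 34,110×28.3 + 10,640×23.9 + 252.7×3.6 + 43,310×30.5 = 965,313 + 254,296 + 909.72 + 1,320,955 = 2,541,473.72
volume = 34,110 + 10,640 + 252.7 + 43,310 = 88,312.7 L
S = 2,541,473.72 / 88,312.7 = 28.7781 g/kg

28.78 g/kg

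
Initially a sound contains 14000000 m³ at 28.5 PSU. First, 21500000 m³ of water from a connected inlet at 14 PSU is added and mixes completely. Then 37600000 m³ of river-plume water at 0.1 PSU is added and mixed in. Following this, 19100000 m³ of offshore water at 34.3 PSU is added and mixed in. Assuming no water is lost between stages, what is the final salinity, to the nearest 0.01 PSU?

Weighted by volume,
Initial salt = 14,000,000×28.5 = 399,000,000
After stage 1: salt = 399,000,000 + 21,500,000×14 = 700,000,000; volume = 35,500,000 m³; S = 19.718 PSU
After stage 2: salt = 700,000,000 + 37,600,000×0.1 = 703,760,000; volume = 73,100,000 m³; S = 9.627 PSU
After stage 3: salt = 703,760,000 + 19,100,000×34.3 = 1,358,890,000; volume = 92,200,000 m³
S = 1,358,890,000 / 92,200,000 = 14.7385 PSU

14.74 PSU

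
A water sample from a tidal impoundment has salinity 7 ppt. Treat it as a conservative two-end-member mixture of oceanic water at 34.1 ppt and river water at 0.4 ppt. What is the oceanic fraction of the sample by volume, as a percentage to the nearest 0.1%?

Let g be the oceanic fraction. Salt balance per unit volume:
g×34.1 + (1−g)×0.4 = 7
g = (7 − 0.4) / (34.1 − 0.4) = 6.6/33.7 = 0.1958

19.6%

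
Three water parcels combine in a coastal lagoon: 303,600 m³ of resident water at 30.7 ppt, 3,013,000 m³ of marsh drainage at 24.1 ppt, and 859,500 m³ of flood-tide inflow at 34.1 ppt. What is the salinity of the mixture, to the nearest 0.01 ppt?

Total salt / total volume:
salt = 303,600×30.7 + 3,013,000×24.1 + 859,500×34.1 = 9,320,520 + 72,613,300 + 29,308,950 = 111,242,770
volume = 303,600 + 3,013,000 + 859,500 = 4,176,100 m³
S = 111,242,770 / 4,176,100 = 26.638 ppt

26.64 ppt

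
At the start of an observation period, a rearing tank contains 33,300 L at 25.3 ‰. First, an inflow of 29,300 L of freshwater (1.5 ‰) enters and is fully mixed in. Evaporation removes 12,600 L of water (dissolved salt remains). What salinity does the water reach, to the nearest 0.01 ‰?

17.73 ‰

After mixing: salt = 33,300×25.3 + 29,300×1.5 = 886,440; volume = 62,600 L
After evaporation: salt unchanged = 886,440; volume = 62,600 − 12,600 = 50,000 L
S = 886,440 / 50,000 = 17.7288 ‰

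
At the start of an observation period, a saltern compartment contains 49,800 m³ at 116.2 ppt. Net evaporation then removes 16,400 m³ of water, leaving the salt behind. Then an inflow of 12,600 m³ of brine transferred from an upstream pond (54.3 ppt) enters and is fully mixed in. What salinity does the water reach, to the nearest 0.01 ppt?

140.67 ppt

After evaporation: salt = 49,800×116.2 = 5,786,760; volume = 49,800 − 16,400 = 33,400 m³
After mixing: salt = 5,786,760 + 12,600×54.3 = 6,470,940; volume = 33,400 + 12,600 = 46,000 m³
S = 6,470,940 / 46,000 = 140.6726 ppt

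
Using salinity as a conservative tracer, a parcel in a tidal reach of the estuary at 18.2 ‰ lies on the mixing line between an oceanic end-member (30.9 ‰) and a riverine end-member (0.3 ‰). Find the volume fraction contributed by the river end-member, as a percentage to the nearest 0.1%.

Let f be the freshwater fraction. Salt balance per unit volume:
f×0.3 + (1−f)×30.9 = 18.2
f = (30.9 − 18.2) / (30.9 − 0.3) = 12.7/30.6 = 0.415

41.5%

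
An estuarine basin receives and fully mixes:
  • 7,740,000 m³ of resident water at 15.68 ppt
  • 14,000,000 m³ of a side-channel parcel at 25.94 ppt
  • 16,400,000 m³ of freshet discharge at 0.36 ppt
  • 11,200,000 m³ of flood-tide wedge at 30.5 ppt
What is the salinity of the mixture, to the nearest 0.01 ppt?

16.86 ppt

Conserving salt mass:
salt = 7,740,000×15.68 + 14,000,000×25.94 + 16,400,000×0.36 + 11,200,000×30.5 = 121,363,200 + 363,160,000 + 5,904,000 + 341,600,000 = 832,027,200
volume = 7,740,000 + 14,000,000 + 16,400,000 + 11,200,000 = 49,340,000 m³
S = 832,027,200 / 49,340,000 = 16.8631 ppt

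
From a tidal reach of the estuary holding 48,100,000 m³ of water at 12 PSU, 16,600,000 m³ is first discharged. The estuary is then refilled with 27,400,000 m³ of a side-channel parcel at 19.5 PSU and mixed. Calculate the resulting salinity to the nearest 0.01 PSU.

15.49 PSU

Remaining after removal: 31,500,000 m³ at 12 PSU (salt = 378,000,000)
After addition: salt = 378,000,000 + 27,400,000×19.5 = 912,300,000; volume = 58,900,000 m³
S = 912,300,000 / 58,900,000 = 15.489 PSU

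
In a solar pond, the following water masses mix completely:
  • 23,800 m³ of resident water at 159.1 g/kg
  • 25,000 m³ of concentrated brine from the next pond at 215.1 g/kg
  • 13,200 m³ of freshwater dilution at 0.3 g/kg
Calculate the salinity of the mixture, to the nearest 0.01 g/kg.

147.87 g/kg

Conserving salt mass:
salt = 23,800×159.1 + 25,000×215.1 + 13,200×0.3 = 3,786,580 + 5,377,500 + 3,960 = 9,168,040
volume = 23,800 + 25,000 + 13,200 = 62,000 m³
S = 9,168,040 / 62,000 = 147.8716 g/kg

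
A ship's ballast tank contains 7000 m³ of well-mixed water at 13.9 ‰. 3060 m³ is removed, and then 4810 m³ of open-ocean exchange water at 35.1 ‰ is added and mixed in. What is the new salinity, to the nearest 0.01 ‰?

Remaining after removal: 3,940 m³ at 13.9 ‰ (salt = 54,766)
After addition: salt = 54,766 + 4,810×35.1 = 223,597; volume = 8,750 m³
S = 223,597 / 8,750 = 25.5539 ‰

25.55 ‰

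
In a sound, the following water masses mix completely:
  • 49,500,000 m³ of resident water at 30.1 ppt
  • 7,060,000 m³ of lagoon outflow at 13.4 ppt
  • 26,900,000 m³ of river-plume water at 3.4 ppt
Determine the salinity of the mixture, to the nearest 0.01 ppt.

20.08 ppt

By conservation of dissolved salt,
salt = 49,500,000×30.1 + 7,060,000×13.4 + 26,900,000×3.4 = 1,489,950,000 + 94,604,000 + 91,460,000 = 1,676,014,000
volume = 49,500,000 + 7,060,000 + 26,900,000 = 83,460,000 m³
S = 1,676,014,000 / 83,460,000 = 20.0816 ppt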